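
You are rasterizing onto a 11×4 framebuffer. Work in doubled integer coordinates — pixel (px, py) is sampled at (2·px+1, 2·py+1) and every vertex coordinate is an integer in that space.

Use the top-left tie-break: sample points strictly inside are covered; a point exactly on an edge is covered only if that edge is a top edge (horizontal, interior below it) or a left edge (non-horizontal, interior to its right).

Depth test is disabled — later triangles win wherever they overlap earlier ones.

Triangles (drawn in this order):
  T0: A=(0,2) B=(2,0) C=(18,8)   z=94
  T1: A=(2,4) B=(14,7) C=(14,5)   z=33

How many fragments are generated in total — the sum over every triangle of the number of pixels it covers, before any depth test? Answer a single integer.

T0:
  2·area = 48
  edge (0, 2)→(2, 0): d=(2,-2) top-left  bias=+0
  edge (2, 0)→(18, 8): d=(16,8) right/bottom  bias=-1
  edge (18, 8)→(0, 2): d=(-18,-6) top-left  bias=+0
    (0,0)@(1, 1): e=[0,24,24] → █  [on edge]
    (1,0)@(3, 1): e=[4,8,36] → █
    (2,0)@(5, 1): e=[8,-8,48] → ·
    (0,1)@(1, 3): e=[4,56,-12] → ·
    (1,1)@(3, 3): e=[8,40,0] → █  [on edge]
    (2,1)@(5, 3): e=[12,24,12] → █
    (3,1)@(7, 3): e=[16,8,24] → █
    (4,1)@(9, 3): e=[20,-8,36] → ·
    (1,2)@(3, 5): e=[12,72,-36] → ·
    (2,2)@(5, 5): e=[16,56,-24] → ·
    (3,2)@(7, 5): e=[20,40,-12] → ·
    (4,2)@(9, 5): e=[24,24,0] → █  [on edge]
    (7,3)@(15, 7): e=[40,8,0] → █  [on edge]
  covered (8 px):
    █ █ · · · · · · · · ·
    · █ █ █ · · · · · · ·
    · · · · █ █ · · · · ·
    · · · · · · · █ · · ·
T1:
  2·area = 24  (B↔C swapped to make it positive)
  edge (2, 4)→(14, 5): d=(12,1) right/bottom  bias=-1
  edge (14, 5)→(14, 7): d=(0,2) right/bottom  bias=-1
  edge (14, 7)→(2, 4): d=(-12,-3) top-left  bias=+0
    (3,2)@(7, 5): e=[7,14,3] → █
    (4,2)@(9, 5): e=[5,10,9] → █
    (5,2)@(11, 5): e=[3,6,15] → █
    (6,2)@(13, 5): e=[1,2,21] → █
    (7,2)@(15, 5): e=[-1,-2,27] → ·
    (3,3)@(7, 7): e=[31,14,-21] → ·
    (4,3)@(9, 7): e=[29,10,-15] → ·
    (5,3)@(11, 7): e=[27,6,-9] → ·
    (6,3)@(13, 7): e=[25,2,-3] → ·
  covered (4 px):
    · · · · · · · · · · ·
    · · · · · · · · · · ·
    · · · █ █ █ █ · · · ·
    · · · · · · · · · · ·

Final: 12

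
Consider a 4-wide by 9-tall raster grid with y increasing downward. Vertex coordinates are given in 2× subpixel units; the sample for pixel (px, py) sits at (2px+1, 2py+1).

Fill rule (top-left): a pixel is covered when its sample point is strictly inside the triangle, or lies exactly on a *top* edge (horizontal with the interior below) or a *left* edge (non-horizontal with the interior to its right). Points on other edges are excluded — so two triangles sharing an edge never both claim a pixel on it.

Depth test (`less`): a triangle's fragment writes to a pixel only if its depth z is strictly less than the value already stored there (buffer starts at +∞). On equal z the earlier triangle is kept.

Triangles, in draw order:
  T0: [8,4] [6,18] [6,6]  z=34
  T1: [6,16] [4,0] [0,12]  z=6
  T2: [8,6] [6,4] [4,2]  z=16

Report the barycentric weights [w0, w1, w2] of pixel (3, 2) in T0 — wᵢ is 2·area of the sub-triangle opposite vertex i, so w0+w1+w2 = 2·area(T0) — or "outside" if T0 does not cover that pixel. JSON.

T0:
  2·area = 24
  edge (8, 4)→(6, 18): d=(-2,14) right/bottom  bias=-1
  edge (6, 18)→(6, 6): d=(0,-12) top-left  bias=+0
  edge (6, 6)→(8, 4): d=(2,-2) top-left  bias=+0
    (3,2)@(7, 5): e=[12,12,0] → X  [on edge]
    (2,3)@(5, 7): e=[36,-12,0] → .  [on edge]
    (3,3)@(7, 7): e=[8,12,4] → X
    (1,4)@(3, 9): e=[60,-36,0] → .  [on edge]
    (3,4)@(7, 9): e=[4,12,8] → X
    (0,5)@(1, 11): e=[84,-60,0] → .  [on edge]
    (3,5)@(7, 11): e=[0,12,12] → .  [on edge]
  covered (3 px):
    . . . .
    . . . .
    . . . X
    . . . X
    . . . X
    . . . .
    . . . .
    . . . .
    . . . .
T1:
  2·area = 88  (B↔C swapped to make it positive)
  edge (6, 16)→(0, 12): d=(-6,-4) top-left  bias=+0
  edge (0, 12)→(4, 0): d=(4,-12) top-left  bias=+0
  edge (4, 0)→(6, 16): d=(2,16) right/bottom  bias=-1
    (1,1)@(3, 3): e=[66,0,22] → X  [on edge]
    (2,1)@(5, 3): e=[74,24,-10] → .
    (1,2)@(3, 5): e=[54,8,26] → X
    (2,2)@(5, 5): e=[62,32,-6] → .
    (1,3)@(3, 7): e=[42,16,30] → X
    (2,3)@(5, 7): e=[50,40,-2] → .
    (0,4)@(1, 9): e=[22,0,66] → X  [on edge]
    (2,4)@(5, 9): e=[38,48,2] → X
    (3,4)@(7, 9): e=[46,72,-30] → .
    (0,5)@(1, 11): e=[10,8,70] → X
    (3,5)@(7, 11): e=[34,80,-26] → .
    (0,6)@(1, 13): e=[-2,16,74] → .
  covered (12 px):
    . . . .
    . X . .
    . X . .
    . X . .
    X X X .
    X X X .
    . X X .
    . . X .
    . . . .
T2:
  degenerate (2·area = 0) — covers nothing

Answer: [12,0,12]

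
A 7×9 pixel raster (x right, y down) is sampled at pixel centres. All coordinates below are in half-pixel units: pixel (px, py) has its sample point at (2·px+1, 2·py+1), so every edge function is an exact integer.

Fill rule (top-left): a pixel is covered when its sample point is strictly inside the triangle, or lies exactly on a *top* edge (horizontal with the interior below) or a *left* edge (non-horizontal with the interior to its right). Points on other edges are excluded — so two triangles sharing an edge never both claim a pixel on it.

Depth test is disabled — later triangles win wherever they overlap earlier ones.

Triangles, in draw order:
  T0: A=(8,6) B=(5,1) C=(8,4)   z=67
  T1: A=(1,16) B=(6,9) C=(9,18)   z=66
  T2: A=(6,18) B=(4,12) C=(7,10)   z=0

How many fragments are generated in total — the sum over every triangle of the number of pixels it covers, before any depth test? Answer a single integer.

T0:
  2·area = 6
  edge (8, 6)→(5, 1): d=(-3,-5) top-left  bias=+0
  edge (5, 1)→(8, 4): d=(3,3) right/bottom  bias=-1
  edge (8, 4)→(8, 6): d=(0,2) right/bottom  bias=-1
    (2,0)@(5, 1): e=[0,0,6] → ·  [on edge]
    (3,1)@(7, 3): e=[4,0,2] → ·  [on edge]
    (4,2)@(9, 5): e=[8,0,-2] → ·  [on edge]
    (5,3)@(11, 7): e=[12,0,-6] → ·  [on edge]
    (6,4)@(13, 9): e=[16,0,-10] → ·  [on edge]
    (5,5)@(11, 11): e=[0,12,-6] → ·  [on edge]
  covered (0 px):
    · · · · · · ·
    · · · · · · ·
    · · · · · · ·
    · · · · · · ·
    · · · · · · ·
    · · · · · · ·
    · · · · · · ·
    · · · · · · ·
    · · · · · · ·
T1:
  2·area = 66
  edge (1, 16)→(6, 9): d=(5,-7) top-left  bias=+0
  edge (6, 9)→(9, 18): d=(3,9) right/bottom  bias=-1
  edge (9, 18)→(1, 16): d=(-8,-2) top-left  bias=+0
    (2,5)@(5, 11): e=[3,15,48] → █
    (3,5)@(7, 11): e=[17,-3,52] → ·
    (2,6)@(5, 13): e=[13,21,32] → █
    (3,6)@(7, 13): e=[27,3,36] → █
    (4,6)@(9, 13): e=[41,-15,40] → ·
    (1,7)@(3, 15): e=[9,45,12] → █
    (4,7)@(9, 15): e=[51,-9,24] → ·
    (1,8)@(3, 17): e=[19,51,-4] → ·
    (2,8)@(5, 17): e=[33,33,0] → █  [on edge]
    (4,8)@(9, 17): e=[61,-3,8] → ·
  covered (8 px):
    · · · · · · ·
    · · · · · · ·
    · · · · · · ·
    · · · · · · ·
    · · · · · · ·
    · · █ · · · ·
    · · █ █ · · ·
    · █ █ █ · · ·
    · · █ █ · · ·
T2:
  2·area = 22
  edge (6, 18)→(4, 12): d=(-2,-6) top-left  bias=+0
  edge (4, 12)→(7, 10): d=(3,-2) top-left  bias=+0
  edge (7, 10)→(6, 18): d=(-1,8) right/bottom  bias=-1
    (0,1)@(1, 3): e=[0,-33,55] → ·  [on edge]
    (1,4)@(3, 9): e=[0,-11,33] → ·  [on edge]
    (2,6)@(5, 13): e=[4,5,13] → █
    (3,6)@(7, 13): e=[16,9,-3] → ·
    (2,7)@(5, 15): e=[0,11,11] → █  [on edge]
    (3,7)@(7, 15): e=[12,15,-5] → ·
    (2,8)@(5, 17): e=[-4,17,9] → ·
  covered (2 px):
    · · · · · · ·
    · · · · · · ·
    · · · · · · ·
    · · · · · · ·
    · · · · · · ·
    · · · · · · ·
    · · █ · · · ·
    · · █ · · · ·
    · · · · · · ·

Result: 10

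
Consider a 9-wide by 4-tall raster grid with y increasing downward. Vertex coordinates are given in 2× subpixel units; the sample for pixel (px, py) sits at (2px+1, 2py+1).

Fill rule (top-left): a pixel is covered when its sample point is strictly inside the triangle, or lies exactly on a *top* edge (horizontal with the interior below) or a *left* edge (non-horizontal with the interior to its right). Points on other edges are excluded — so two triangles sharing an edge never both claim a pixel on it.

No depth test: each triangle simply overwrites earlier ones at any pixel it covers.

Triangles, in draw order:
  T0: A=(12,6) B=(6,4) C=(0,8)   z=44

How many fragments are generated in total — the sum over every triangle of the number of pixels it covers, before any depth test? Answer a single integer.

T0:
  2·area = 36  (B↔C swapped to make it positive)
  edge (12, 6)→(0, 8): d=(-12,2) right/bottom  bias=-1
  edge (0, 8)→(6, 4): d=(6,-4) top-left  bias=+0
  edge (6, 4)→(12, 6): d=(6,2) right/bottom  bias=-1
    (1,1)@(3, 3): e=[54,-18,0] → ·  [on edge]
    (2,2)@(5, 5): e=[26,2,8] → #
    (3,2)@(7, 5): e=[22,10,4] → #
    (4,2)@(9, 5): e=[18,18,0] → ·  [on edge]
    (1,3)@(3, 7): e=[6,6,24] → #
    (3,3)@(7, 7): e=[-2,22,16] → ·
    (7,3)@(15, 7): e=[-18,54,0] → ·  [on edge]
  covered (4 px):
    · · · · · · · · ·
    · · · · · · · · ·
    · · # # · · · · ·
    · # # · · · · · ·

Result: 4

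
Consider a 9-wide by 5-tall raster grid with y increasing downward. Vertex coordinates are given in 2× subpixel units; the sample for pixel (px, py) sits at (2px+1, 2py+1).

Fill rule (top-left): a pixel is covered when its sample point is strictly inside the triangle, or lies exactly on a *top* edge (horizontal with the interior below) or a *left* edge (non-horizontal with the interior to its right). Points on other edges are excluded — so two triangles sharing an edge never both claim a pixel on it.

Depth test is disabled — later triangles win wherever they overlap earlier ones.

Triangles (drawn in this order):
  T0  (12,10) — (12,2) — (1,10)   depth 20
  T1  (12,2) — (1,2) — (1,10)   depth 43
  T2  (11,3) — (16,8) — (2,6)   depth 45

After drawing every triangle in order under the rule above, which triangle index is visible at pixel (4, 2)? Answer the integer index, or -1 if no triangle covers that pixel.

T0:
  2·area = 88  (B↔C swapped to make it positive)
  edge (12, 10)→(1, 10): d=(-11,0) right/bottom  bias=-1
  edge (1, 10)→(12, 2): d=(11,-8) top-left  bias=+0
  edge (12, 2)→(12, 10): d=(0,8) right/bottom  bias=-1
    (5,1)@(11, 3): e=[77,3,8] → #
    (6,1)@(13, 3): e=[77,19,-8] → ·
    (4,2)@(9, 5): e=[55,9,24] → #
    (6,2)@(13, 5): e=[55,41,-8] → ·
    (3,3)@(7, 7): e=[33,15,40] → #
    (6,3)@(13, 7): e=[33,63,-8] → ·
    (1,4)@(3, 9): e=[11,5,72] → #
    (2,4)@(5, 9): e=[11,21,56] → #
    (6,4)@(13, 9): e=[11,85,-8] → ·
  covered (11 px):
    · · · · · · · · ·
    · · · · · # · · ·
    · · · · # # · · ·
    · · · # # # · · ·
    · # # # # # · · ·
T1:
  2·area = 88  (B↔C swapped to make it positive)
  edge (12, 2)→(1, 10): d=(-11,8) right/bottom  bias=-1
  edge (1, 10)→(1, 2): d=(0,-8) top-left  bias=+0
  edge (1, 2)→(12, 2): d=(11,0) top-left  bias=+0
    (0,0)@(1, 1): e=[99,0,-11] → ·  [on edge]
    (0,1)@(1, 3): e=[77,0,11] → #  [on edge]
    (1,1)@(3, 3): e=[61,16,11] → #
    (2,1)@(5, 3): e=[45,32,11] → #
    (3,1)@(7, 3): e=[29,48,11] → #
    (4,1)@(9, 3): e=[13,64,11] → #
    (5,1)@(11, 3): e=[-3,80,11] → ·
    (0,2)@(1, 5): e=[55,0,33] → #  [on edge]
    (4,2)@(9, 5): e=[-9,64,33] → ·
    (0,3)@(1, 7): e=[33,0,55] → #  [on edge]
    (3,3)@(7, 7): e=[-15,48,55] → ·
    (0,4)@(1, 9): e=[11,0,77] → #  [on edge]
  covered (13 px):
    · · · · · · · · ·
    # # # # # · · · ·
    # # # # · · · · ·
    # # # · · · · · ·
    # · · · · · · · ·
T2:
  2·area = 60
  edge (11, 3)→(16, 8): d=(5,5) right/bottom  bias=-1
  edge (16, 8)→(2, 6): d=(-14,-2) top-left  bias=+0
  edge (2, 6)→(11, 3): d=(9,-3) top-left  bias=+0
    (4,0)@(9, 1): e=[0,84,-24] → ·  [on edge]
    (8,0)@(17, 1): e=[-40,100,0] → ·  [on edge]
    (5,1)@(11, 3): e=[0,60,0] → ·  [on edge]
    (2,2)@(5, 5): e=[40,20,0] → #  [on edge]
    (3,2)@(7, 5): e=[30,24,6] → #
    (4,2)@(9, 5): e=[20,28,12] → #
    (5,2)@(11, 5): e=[10,32,18] → #
    (6,2)@(13, 5): e=[0,36,24] → ·  [on edge]
    (2,3)@(5, 7): e=[50,-8,18] → ·
    (3,3)@(7, 7): e=[40,-4,24] → ·
    (4,3)@(9, 7): e=[30,0,30] → #  [on edge]
    (6,3)@(13, 7): e=[10,8,42] → #
    (7,3)@(15, 7): e=[0,12,48] → ·  [on edge]
    (8,4)@(17, 9): e=[0,-12,72] → ·  [on edge]
  covered (7 px):
    · · · · · · · · ·
    · · · · · · · · ·
    · · # # # # · · ·
    · · · · # # # · ·
    · · · · · · · · ·

Z-buffer (winner per pixel, '.' = empty):
  . . . . . . . . .
  1 1 1 1 1 0 . . .
  1 1 2 2 2 2 . . .
  1 1 1 0 2 2 2 . .
  1 0 0 0 0 0 . . .

Answer: 2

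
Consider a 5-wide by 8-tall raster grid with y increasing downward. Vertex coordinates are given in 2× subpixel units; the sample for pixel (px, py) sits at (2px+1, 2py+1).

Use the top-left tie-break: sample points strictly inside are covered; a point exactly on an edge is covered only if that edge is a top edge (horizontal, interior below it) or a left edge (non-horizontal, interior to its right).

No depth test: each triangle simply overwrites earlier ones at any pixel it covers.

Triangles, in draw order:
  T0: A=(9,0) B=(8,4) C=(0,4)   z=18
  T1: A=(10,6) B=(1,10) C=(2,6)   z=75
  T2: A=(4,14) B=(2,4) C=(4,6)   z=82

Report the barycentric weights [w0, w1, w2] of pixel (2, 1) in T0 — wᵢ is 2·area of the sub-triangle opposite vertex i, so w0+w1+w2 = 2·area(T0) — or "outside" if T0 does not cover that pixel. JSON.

T0:
  2·area = 32
  edge (9, 0)→(8, 4): d=(-1,4) right/bottom  bias=-1
  edge (8, 4)→(0, 4): d=(-8,0) right/bottom  bias=-1
  edge (0, 4)→(9, 0): d=(9,-4) top-left  bias=+0
    (3,0)@(7, 1): e=[7,24,1] → #
    (4,0)@(9, 1): e=[-1,24,9] → ·
    (1,1)@(3, 3): e=[21,8,3] → #
    (2,1)@(5, 3): e=[13,8,11] → #
    (4,1)@(9, 3): e=[-3,8,27] → ·
    (1,2)@(3, 5): e=[19,-8,21] → ·
    (2,2)@(5, 5): e=[11,-8,29] → ·
    (3,2)@(7, 5): e=[3,-8,37] → ·
  covered (4 px):
    · · · # ·
    · # # # ·
    · · · · ·
    · · · · ·
    · · · · ·
    · · · · ·
    · · · · ·
    · · · · ·
T1:
  2·area = 32
  edge (10, 6)→(1, 10): d=(-9,4) right/bottom  bias=-1
  edge (1, 10)→(2, 6): d=(1,-4) top-left  bias=+0
  edge (2, 6)→(10, 6): d=(8,0) top-left  bias=+0
    (1,3)@(3, 7): e=[19,5,8] → #
    (2,3)@(5, 7): e=[11,13,8] → #
    (3,3)@(7, 7): e=[3,21,8] → #
    (4,3)@(9, 7): e=[-5,29,8] → ·
    (1,4)@(3, 9): e=[1,7,24] → #
    (2,4)@(5, 9): e=[-7,15,24] → ·
    (3,4)@(7, 9): e=[-15,23,24] → ·
    (1,5)@(3, 11): e=[-17,9,40] → ·
  covered (4 px):
    · · · · ·
    · · · · ·
    · · · · ·
    · # # # ·
    · # · · ·
    · · · · ·
    · · · · ·
    · · · · ·
T2:
  2·area = 16
  edge (4, 14)→(2, 4): d=(-2,-10) top-left  bias=+0
  edge (2, 4)→(4, 6): d=(2,2) right/bottom  bias=-1
  edge (4, 6)→(4, 14): d=(0,8) right/bottom  bias=-1
    (0,1)@(1, 3): e=[-8,0,24] → ·  [on edge]
    (1,2)@(3, 5): e=[8,0,8] → ·  [on edge]
    (1,3)@(3, 7): e=[4,4,8] → #
    (2,3)@(5, 7): e=[24,0,-8] → ·  [on edge]
    (1,4)@(3, 9): e=[0,8,8] → #  [on edge]
    (2,4)@(5, 9): e=[20,4,-8] → ·
    (3,4)@(7, 9): e=[40,0,-24] → ·  [on edge]
    (1,5)@(3, 11): e=[-4,12,8] → ·
    (4,5)@(9, 11): e=[56,0,-40] → ·  [on edge]
  covered (2 px):
    · · · · ·
    · · · · ·
    · · · · ·
    · # · · ·
    · # · · ·
    · · · · ·
    · · · · ·
    · · · · ·

Final: [8,11,13]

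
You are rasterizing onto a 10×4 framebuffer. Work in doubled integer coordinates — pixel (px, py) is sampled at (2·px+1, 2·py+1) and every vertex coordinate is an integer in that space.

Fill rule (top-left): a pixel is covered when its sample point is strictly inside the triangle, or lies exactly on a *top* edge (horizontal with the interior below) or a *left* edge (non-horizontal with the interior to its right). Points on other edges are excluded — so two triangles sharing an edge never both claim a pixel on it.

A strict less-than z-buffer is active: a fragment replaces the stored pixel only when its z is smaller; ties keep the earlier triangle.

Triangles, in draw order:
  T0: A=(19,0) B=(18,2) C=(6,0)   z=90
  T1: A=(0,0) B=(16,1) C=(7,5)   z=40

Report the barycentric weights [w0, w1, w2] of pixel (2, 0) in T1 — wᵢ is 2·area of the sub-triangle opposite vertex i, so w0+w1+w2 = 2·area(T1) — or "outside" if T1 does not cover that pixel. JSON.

T0:
  2·area = 26
  edge (19, 0)→(18, 2): d=(-1,2) right/bottom  bias=-1
  edge (18, 2)→(6, 0): d=(-12,-2) top-left  bias=+0
  edge (6, 0)→(19, 0): d=(13,0) top-left  bias=+0
    (6,0)@(13, 1): e=[11,2,13] → █
    (7,0)@(15, 1): e=[7,6,13] → █
    (8,0)@(17, 1): e=[3,10,13] → █
    (9,0)@(19, 1): e=[-1,14,13] → ·
    (6,1)@(13, 3): e=[9,-22,39] → ·
    (7,1)@(15, 3): e=[5,-18,39] → ·
    (8,1)@(17, 3): e=[1,-14,39] → ·
  covered (3 px):
    · · · · · · █ █ █ ·
    · · · · · · · · · ·
    · · · · · · · · · ·
    · · · · · · · · · ·
T1:
  2·area = 73
  edge (0, 0)→(16, 1): d=(16,1) right/bottom  bias=-1
  edge (16, 1)→(7, 5): d=(-9,4) right/bottom  bias=-1
  edge (7, 5)→(0, 0): d=(-7,-5) top-left  bias=+0
    (1,0)@(3, 1): e=[13,52,8] → █
    (2,0)@(5, 1): e=[11,44,18] → █
    (3,0)@(7, 1): e=[9,36,28] → █
    (4,0)@(9, 1): e=[7,28,38] → █
    (5,0)@(11, 1): e=[5,20,48] → █
    (6,0)@(13, 1): e=[3,12,58] → █
    (7,0)@(15, 1): e=[1,4,68] → █
    (8,0)@(17, 1): e=[-1,-4,78] → ·
    (1,1)@(3, 3): e=[45,34,-6] → ·
    (2,1)@(5, 3): e=[43,26,4] → █
    (6,1)@(13, 3): e=[35,-6,44] → ·
    (7,1)@(15, 3): e=[33,-14,54] → ·
    (3,2)@(7, 5): e=[73,0,0] → ·  [on edge]
  covered (11 px):
    · █ █ █ █ █ █ █ · ·
    · · █ █ █ █ · · · ·
    · · · · · · · · · ·
    · · · · · · · · · ·

Final: [44,18,11]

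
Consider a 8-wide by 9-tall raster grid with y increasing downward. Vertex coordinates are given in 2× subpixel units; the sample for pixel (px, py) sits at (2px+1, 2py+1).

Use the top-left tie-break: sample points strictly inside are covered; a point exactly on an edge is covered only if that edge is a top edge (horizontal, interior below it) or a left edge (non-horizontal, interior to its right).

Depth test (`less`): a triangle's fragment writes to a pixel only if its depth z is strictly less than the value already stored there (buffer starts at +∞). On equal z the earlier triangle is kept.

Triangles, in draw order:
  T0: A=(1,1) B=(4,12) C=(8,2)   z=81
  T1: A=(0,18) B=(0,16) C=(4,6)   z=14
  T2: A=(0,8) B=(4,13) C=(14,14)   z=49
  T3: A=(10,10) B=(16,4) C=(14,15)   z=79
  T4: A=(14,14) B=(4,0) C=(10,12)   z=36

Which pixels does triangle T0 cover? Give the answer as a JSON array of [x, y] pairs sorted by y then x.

T0:
  2·area = 74  (B↔C swapped to make it positive)
  edge (1, 1)→(8, 2): d=(7,1) right/bottom  bias=-1
  edge (8, 2)→(4, 12): d=(-4,10) right/bottom  bias=-1
  edge (4, 12)→(1, 1): d=(-3,-11) top-left  bias=+0
    (0,0)@(1, 1): e=[0,74,0] → ·  [on edge]
    (1,1)@(3, 3): e=[12,46,16] → █
    (2,1)@(5, 3): e=[10,26,38] → █
    (3,1)@(7, 3): e=[8,6,60] → █
    (4,1)@(9, 3): e=[6,-14,82] → ·
    (7,1)@(15, 3): e=[0,-74,148] → ·  [on edge]
    (1,2)@(3, 5): e=[26,38,10] → █
    (3,2)@(7, 5): e=[22,-2,54] → ·
    (1,3)@(3, 7): e=[40,30,4] → █
    (3,3)@(7, 7): e=[36,-10,48] → ·
    (1,4)@(3, 9): e=[54,22,-2] → ·
    (2,4)@(5, 9): e=[52,2,20] → █
  covered (8 px):
    · · · · · · · ·
    · █ █ █ · · · ·
    · █ █ · · · · ·
    · █ █ · · · · ·
    · · █ · · · · ·
    · · · · · · · ·
    · · · · · · · ·
    · · · · · · · ·
    · · · · · · · ·
T1:
  2·area = 8
  edge (0, 18)→(0, 16): d=(0,-2) top-left  bias=+0
  edge (0, 16)→(4, 6): d=(4,-10) top-left  bias=+0
  edge (4, 6)→(0, 18): d=(-4,12) right/bottom  bias=-1
    (2,1)@(5, 3): e=[10,-2,0] → ·  [on edge]
    (1,4)@(3, 9): e=[6,2,0] → ·  [on edge]
    (0,7)@(1, 15): e=[2,6,0] → ·  [on edge]
  covered (0 px):
    · · · · · · · ·
    · · · · · · · ·
    · · · · · · · ·
    · · · · · · · ·
    · · · · · · · ·
    · · · · · · · ·
    · · · · · · · ·
    · · · · · · · ·
    · · · · · · · ·
T2:
  2·area = 46  (B↔C swapped to make it positive)
  edge (0, 8)→(14, 14): d=(14,6) right/bottom  bias=-1
  edge (14, 14)→(4, 13): d=(-10,-1) top-left  bias=+0
  edge (4, 13)→(0, 8): d=(-4,-5) top-left  bias=+0
    (0,4)@(1, 9): e=[8,37,1] → █
    (1,4)@(3, 9): e=[-4,39,11] → ·
    (0,5)@(1, 11): e=[36,17,-7] → ·
    (1,5)@(3, 11): e=[24,19,3] → █
    (2,5)@(5, 11): e=[12,21,13] → █
    (3,5)@(7, 11): e=[0,23,23] → ·  [on edge]
    (1,6)@(3, 13): e=[52,-1,-5] → ·
    (2,6)@(5, 13): e=[40,1,5] → █
    (3,6)@(7, 13): e=[28,3,15] → █
    (4,6)@(9, 13): e=[16,5,25] → █
    (5,6)@(11, 13): e=[4,7,35] → █
    (6,6)@(13, 13): e=[-8,9,45] → ·
  covered (7 px):
    · · · · · · · ·
    · · · · · · · ·
    · · · · · · · ·
    · · · · · · · ·
    █ · · · · · · ·
    · █ █ · · · · ·
    · · █ █ █ █ · ·
    · · · · · · · ·
    · · · · · · · ·
T3:
  2·area = 54
  edge (10, 10)→(16, 4): d=(6,-6) top-left  bias=+0
  edge (16, 4)→(14, 15): d=(-2,11) right/bottom  bias=-1
  edge (14, 15)→(10, 10): d=(-4,-5) top-left  bias=+0
    (7,2)@(15, 5): e=[0,9,45] → █  [on edge]
    (6,3)@(13, 7): e=[0,27,27] → █  [on edge]
    (5,4)@(11, 9): e=[0,45,9] → █  [on edge]
    (4,5)@(9, 11): e=[0,63,-9] → ·  [on edge]
    (5,5)@(11, 11): e=[12,41,1] → █
    (7,5)@(15, 11): e=[36,-3,21] → ·
    (3,6)@(7, 13): e=[0,81,-27] → ·  [on edge]
    (5,6)@(11, 13): e=[24,37,-7] → ·
    (6,6)@(13, 13): e=[36,15,3] → █
    (7,6)@(15, 13): e=[48,-7,13] → ·
    (2,7)@(5, 15): e=[0,99,-45] → ·  [on edge]
    (6,7)@(13, 15): e=[48,11,-5] → ·
    (1,8)@(3, 17): e=[0,117,-63] → ·  [on edge]
  covered (9 px):
    · · · · · · · ·
    · · · · · · · ·
    · · · · · · · █
    · · · · · · █ █
    · · · · · █ █ █
    · · · · · █ █ ·
    · · · · · · █ ·
    · · · · · · · ·
    · · · · · · · ·
T4:
  2·area = 36  (B↔C swapped to make it positive)
  edge (14, 14)→(10, 12): d=(-4,-2) top-left  bias=+0
  edge (10, 12)→(4, 0): d=(-6,-12) top-left  bias=+0
  edge (4, 0)→(14, 14): d=(10,14) right/bottom  bias=-1
    (3,2)@(7, 5): e=[22,6,8] → █
    (4,2)@(9, 5): e=[26,30,-20] → ·
    (3,3)@(7, 7): e=[14,-6,28] → ·
    (4,3)@(9, 7): e=[18,18,0] → ·  [on edge]
    (4,4)@(9, 9): e=[10,6,20] → █
    (5,4)@(11, 9): e=[14,30,-8] → ·
    (4,5)@(9, 11): e=[2,-6,40] → ·
    (5,5)@(11, 11): e=[6,18,12] → █
    (6,5)@(13, 11): e=[10,42,-16] → ·
    (5,6)@(11, 13): e=[-2,6,32] → ·
    (6,6)@(13, 13): e=[2,30,4] → █
    (7,6)@(15, 13): e=[6,54,-24] → ·
  covered (4 px):
    · · · · · · · ·
    · · · · · · · ·
    · · · █ · · · ·
    · · · · · · · ·
    · · · · █ · · ·
    · · · · · █ · ·
    · · · · · · █ ·
    · · · · · · · ·
    · · · · · · · ·

Result: [[1,1],[2,1],[3,1],[1,2],[2,2],[1,3],[2,3],[2,4]]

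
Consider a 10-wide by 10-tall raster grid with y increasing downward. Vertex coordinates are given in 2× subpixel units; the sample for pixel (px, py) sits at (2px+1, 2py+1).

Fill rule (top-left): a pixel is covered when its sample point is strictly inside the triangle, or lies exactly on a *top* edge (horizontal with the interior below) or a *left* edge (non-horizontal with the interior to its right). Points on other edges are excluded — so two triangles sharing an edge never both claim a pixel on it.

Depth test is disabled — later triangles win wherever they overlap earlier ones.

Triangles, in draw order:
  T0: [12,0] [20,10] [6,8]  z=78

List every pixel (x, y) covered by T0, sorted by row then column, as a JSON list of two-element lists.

T0:
  2·area = 124
  edge (12, 0)→(20, 10): d=(8,10) right/bottom  bias=-1
  edge (20, 10)→(6, 8): d=(-14,-2) top-left  bias=+0
  edge (6, 8)→(12, 0): d=(6,-8) top-left  bias=+0
    (5,1)@(11, 3): e=[34,80,10] → █
    (6,1)@(13, 3): e=[14,84,26] → █
    (7,1)@(15, 3): e=[-6,88,42] → ·
    (4,2)@(9, 5): e=[70,48,6] → █
    (7,2)@(15, 5): e=[10,60,54] → █
    (8,2)@(17, 5): e=[-10,64,70] → ·
    (3,3)@(7, 7): e=[106,16,2] → █
    (8,3)@(17, 7): e=[6,36,82] → █
    (9,3)@(19, 7): e=[-14,40,98] → ·
    (3,4)@(7, 9): e=[122,-12,14] → ·
    (4,4)@(9, 9): e=[102,-8,30] → ·
    (5,4)@(11, 9): e=[82,-4,46] → ·
    (6,4)@(13, 9): e=[62,0,62] → █  [on edge]
  covered (16 px):
    · · · · · · · · · ·
    · · · · · █ █ · · ·
    · · · · █ █ █ █ · ·
    · · · █ █ █ █ █ █ ·
    · · · · · · █ █ █ █
    · · · · · · · · · ·
    · · · · · · · · · ·
    · · · · · · · · · ·
    · · · · · · · · · ·
    · · · · · · · · · ·

Result: [[5,1],[6,1],[4,2],[5,2],[6,2],[7,2],[3,3],[4,3],[5,3],[6,3],[7,3],[8,3],[6,4],[7,4],[8,4],[9,4]]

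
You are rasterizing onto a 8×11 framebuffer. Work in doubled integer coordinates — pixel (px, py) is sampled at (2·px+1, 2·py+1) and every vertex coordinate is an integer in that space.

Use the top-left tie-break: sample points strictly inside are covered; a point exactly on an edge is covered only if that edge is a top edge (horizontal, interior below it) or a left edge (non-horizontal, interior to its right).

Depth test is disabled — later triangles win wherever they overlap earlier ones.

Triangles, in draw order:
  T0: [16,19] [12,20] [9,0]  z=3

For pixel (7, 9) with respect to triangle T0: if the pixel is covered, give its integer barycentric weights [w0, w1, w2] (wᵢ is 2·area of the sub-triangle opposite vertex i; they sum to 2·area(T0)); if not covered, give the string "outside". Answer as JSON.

T0:
  2·area = 83
  edge (16, 19)→(12, 20): d=(-4,1) right/bottom  bias=-1
  edge (12, 20)→(9, 0): d=(-3,-20) top-left  bias=+0
  edge (9, 0)→(16, 19): d=(7,19) right/bottom  bias=-1
    (5,3)@(11, 7): e=[53,19,11] → #
    (6,3)@(13, 7): e=[51,59,-27] → ·
    (5,4)@(11, 9): e=[45,13,25] → #
    (6,4)@(13, 9): e=[43,53,-13] → ·
    (5,5)@(11, 11): e=[37,7,39] → #
    (6,5)@(13, 11): e=[35,47,1] → #
    (7,5)@(15, 11): e=[33,87,-37] → ·
    (5,6)@(11, 13): e=[29,1,53] → #
    (7,6)@(15, 13): e=[25,81,-23] → ·
    (5,7)@(11, 15): e=[21,-5,67] → ·
    (6,7)@(13, 15): e=[19,35,29] → #
    (7,7)@(15, 15): e=[17,75,-9] → ·
  covered (11 px):
    · · · · · · · ·
    · · · · · · · ·
    · · · · · · · ·
    · · · · · # · ·
    · · · · · # · ·
    · · · · · # # ·
    · · · · · # # ·
    · · · · · · # ·
    · · · · · · # #
    · · · · · · # #
    · · · · · · · ·

Final: [63,19,1]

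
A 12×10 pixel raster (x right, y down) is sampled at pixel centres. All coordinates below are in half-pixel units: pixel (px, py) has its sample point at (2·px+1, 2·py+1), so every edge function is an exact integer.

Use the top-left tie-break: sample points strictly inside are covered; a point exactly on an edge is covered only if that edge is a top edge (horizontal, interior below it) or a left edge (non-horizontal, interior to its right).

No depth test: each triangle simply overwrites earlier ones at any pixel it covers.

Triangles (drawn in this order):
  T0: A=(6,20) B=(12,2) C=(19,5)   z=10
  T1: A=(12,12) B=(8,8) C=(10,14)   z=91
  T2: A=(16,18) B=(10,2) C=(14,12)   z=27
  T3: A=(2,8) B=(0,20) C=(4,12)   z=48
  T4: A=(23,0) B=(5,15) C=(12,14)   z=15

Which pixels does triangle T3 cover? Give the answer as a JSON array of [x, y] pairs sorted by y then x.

T0:
  2·area = 144
  edge (6, 20)→(12, 2): d=(6,-18) top-left  bias=+0
  edge (12, 2)→(19, 5): d=(7,3) right/bottom  bias=-1
  edge (19, 5)→(6, 20): d=(-13,15) right/bottom  bias=-1
    (6,1)@(13, 3): e=[24,4,116] → █
    (7,1)@(15, 3): e=[60,-2,86] → ·
    (5,2)@(11, 5): e=[0,24,120] → █  [on edge]
    (7,2)@(15, 5): e=[72,12,60] → █
    (8,2)@(17, 5): e=[108,6,30] → █
    (9,2)@(19, 5): e=[144,0,0] → ·  [on edge]
    (5,3)@(11, 7): e=[12,38,94] → █
    (9,3)@(19, 7): e=[156,14,-26] → ·
    (5,4)@(11, 9): e=[24,52,68] → █
    (8,4)@(17, 9): e=[132,34,-22] → ·
    (4,5)@(9, 11): e=[0,72,72] → █  [on edge]
    (7,5)@(15, 11): e=[108,54,-18] → ·
    (3,8)@(7, 17): e=[0,120,24] → █  [on edge]
  covered (19 px):
    · · · · · · · · · · · ·
    · · · · · · █ · · · · ·
    · · · · · █ █ █ █ · · ·
    · · · · · █ █ █ █ · · ·
    · · · · · █ █ █ · · · ·
    · · · · █ █ █ · · · · ·
    · · · · █ █ · · · · · ·
    · · · · █ · · · · · · ·
    · · · █ · · · · · · · ·
    · · · · · · · · · · · ·
T1:
  2·area = 16  (B↔C swapped to make it positive)
  edge (12, 12)→(10, 14): d=(-2,2) right/bottom  bias=-1
  edge (10, 14)→(8, 8): d=(-2,-6) top-left  bias=+0
  edge (8, 8)→(12, 12): d=(4,4) right/bottom  bias=-1
    (0,0)@(1, 1): e=[44,-28,0] → ·  [on edge]
    (11,0)@(23, 1): e=[0,104,-88] → ·  [on edge]
    (1,1)@(3, 3): e=[36,-20,0] → ·  [on edge]
    (10,1)@(21, 3): e=[0,88,-72] → ·  [on edge]
    (2,2)@(5, 5): e=[28,-12,0] → ·  [on edge]
    (3,2)@(7, 5): e=[24,0,-8] → ·  [on edge]
    (9,2)@(19, 5): e=[0,72,-56] → ·  [on edge]
    (3,3)@(7, 7): e=[20,-4,0] → ·  [on edge]
    (8,3)@(17, 7): e=[0,56,-40] → ·  [on edge]
    (4,4)@(9, 9): e=[12,4,0] → ·  [on edge]
    (7,4)@(15, 9): e=[0,40,-24] → ·  [on edge]
    (4,5)@(9, 11): e=[8,0,8] → █  [on edge]
    (5,5)@(11, 11): e=[4,12,0] → ·  [on edge]
    (6,5)@(13, 11): e=[0,24,-8] → ·  [on edge]
    (5,6)@(11, 13): e=[0,8,8] → ·  [on edge]
    (6,6)@(13, 13): e=[-4,20,0] → ·  [on edge]
    (4,7)@(9, 15): e=[0,-8,24] → ·  [on edge]
    (7,7)@(15, 15): e=[-12,28,0] → ·  [on edge]
    (3,8)@(7, 17): e=[0,-24,40] → ·  [on edge]
    (5,8)@(11, 17): e=[-8,0,24] → ·  [on edge]
    (8,8)@(17, 17): e=[-20,36,0] → ·  [on edge]
    (2,9)@(5, 19): e=[0,-40,56] → ·  [on edge]
    (9,9)@(19, 19): e=[-28,44,0] → ·  [on edge]
  covered (1 px):
    · · · · · · · · · · · ·
    · · · · · · · · · · · ·
    · · · · · · · · · · · ·
    · · · · · · · · · · · ·
    · · · · · · · · · · · ·
    · · · · █ · · · · · · ·
    · · · · · · · · · · · ·
    · · · · · · · · · · · ·
    · · · · · · · · · · · ·
    · · · · · · · · · · · ·
T2:
  2·area = 4
  edge (16, 18)→(10, 2): d=(-6,-16) top-left  bias=+0
  edge (10, 2)→(14, 12): d=(4,10) right/bottom  bias=-1
  edge (14, 12)→(16, 18): d=(2,6) right/bottom  bias=-1
    (5,1)@(11, 3): e=[10,-6,0] → ·  [on edge]
    (6,4)@(13, 9): e=[6,-2,0] → ·  [on edge]
    (7,7)@(15, 15): e=[2,2,0] → ·  [on edge]
  covered (0 px):
    · · · · · · · · · · · ·
    · · · · · · · · · · · ·
    · · · · · · · · · · · ·
    · · · · · · · · · · · ·
    · · · · · · · · · · · ·
    · · · · · · · · · · · ·
    · · · · · · · · · · · ·
    · · · · · · · · · · · ·
    · · · · · · · · · · · ·
    · · · · · · · · · · · ·
T3:
  2·area = 32  (B↔C swapped to make it positive)
  edge (2, 8)→(4, 12): d=(2,4) right/bottom  bias=-1
  edge (4, 12)→(0, 20): d=(-4,8) right/bottom  bias=-1
  edge (0, 20)→(2, 8): d=(2,-12) top-left  bias=+0
    (1,5)@(3, 11): e=[2,12,18] → █
    (2,5)@(5, 11): e=[-6,-4,42] → ·
    (1,6)@(3, 13): e=[6,4,22] → █
    (2,6)@(5, 13): e=[-2,-12,46] → ·
    (0,7)@(1, 15): e=[18,12,2] → █
    (1,7)@(3, 15): e=[10,-4,26] → ·
    (0,8)@(1, 17): e=[22,4,6] → █
    (1,8)@(3, 17): e=[14,-12,30] → ·
    (0,9)@(1, 19): e=[26,-4,10] → ·
  covered (4 px):
    · · · · · · · · · · · ·
    · · · · · · · · · · · ·
    · · · · · · · · · · · ·
    · · · · · · · · · · · ·
    · · · · · · · · · · · ·
    · █ · · · · · · · · · ·
    · █ · · · · · · · · · ·
    █ · · · · · · · · · · ·
    █ · · · · · · · · · · ·
    · · · · · · · · · · · ·
T4:
  2·area = 87  (B↔C swapped to make it positive)
  edge (23, 0)→(12, 14): d=(-11,14) right/bottom  bias=-1
  edge (12, 14)→(5, 15): d=(-7,1) right/bottom  bias=-1
  edge (5, 15)→(23, 0): d=(18,-15) top-left  bias=+0
    (8,2)@(17, 5): e=[29,58,0] → █  [on edge]
    (9,2)@(19, 5): e=[1,56,30] → █
    (10,2)@(21, 5): e=[-27,54,60] → ·
    (7,3)@(15, 7): e=[35,46,6] → █
    (9,3)@(19, 7): e=[-21,42,66] → ·
    (6,4)@(13, 9): e=[41,34,12] → █
    (8,4)@(17, 9): e=[-15,30,72] → ·
    (5,5)@(11, 11): e=[47,22,18] → █
    (7,5)@(15, 11): e=[-9,18,78] → ·
    (4,6)@(9, 13): e=[53,10,24] → █
    (6,6)@(13, 13): e=[-3,6,84] → ·
    (9,6)@(19, 13): e=[-87,0,174] → ·  [on edge]
    (2,7)@(5, 15): e=[87,0,0] → ·  [on edge]
  covered (10 px):
    · · · · · · · · · · · ·
    · · · · · · · · · · · ·
    · · · · · · · · █ █ · ·
    · · · · · · · █ █ · · ·
    · · · · · · █ █ · · · ·
    · · · · · █ █ · · · · ·
    · · · · █ █ · · · · · ·
    · · · · · · · · · · · ·
    · · · · · · · · · · · ·
    · · · · · · · · · · · ·

Result: [[1,5],[1,6],[0,7],[0,8]]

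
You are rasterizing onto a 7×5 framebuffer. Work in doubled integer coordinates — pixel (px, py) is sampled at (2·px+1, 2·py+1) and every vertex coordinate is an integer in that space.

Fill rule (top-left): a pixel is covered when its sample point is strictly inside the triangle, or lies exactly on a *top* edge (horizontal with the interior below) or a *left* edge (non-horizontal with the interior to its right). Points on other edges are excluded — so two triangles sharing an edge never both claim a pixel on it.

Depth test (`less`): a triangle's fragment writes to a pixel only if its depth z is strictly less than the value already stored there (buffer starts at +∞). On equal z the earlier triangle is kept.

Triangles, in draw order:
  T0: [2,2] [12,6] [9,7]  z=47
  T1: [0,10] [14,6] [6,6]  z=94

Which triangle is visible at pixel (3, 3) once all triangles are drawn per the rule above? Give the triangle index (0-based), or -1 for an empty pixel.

T0:
  2·area = 22
  edge (2, 2)→(12, 6): d=(10,4) right/bottom  bias=-1
  edge (12, 6)→(9, 7): d=(-3,1) right/bottom  bias=-1
  edge (9, 7)→(2, 2): d=(-7,-5) top-left  bias=+0
    (3,2)@(7, 5): e=[10,8,4] → X
    (4,2)@(9, 5): e=[2,6,14] → X
    (5,2)@(11, 5): e=[-6,4,24] → .
    (3,3)@(7, 7): e=[30,2,-10] → .
    (4,3)@(9, 7): e=[22,0,0] → .  [on edge]
    (1,4)@(3, 9): e=[66,0,-44] → .  [on edge]
  covered (2 px):
    . . . . . . .
    . . . . . . .
    . . . X X . .
    . . . . . . .
    . . . . . . .
T1:
  2·area = 32  (B↔C swapped to make it positive)
  edge (0, 10)→(6, 6): d=(6,-4) top-left  bias=+0
  edge (6, 6)→(14, 6): d=(8,0) top-left  bias=+0
  edge (14, 6)→(0, 10): d=(-14,4) right/bottom  bias=-1
    (2,3)@(5, 7): e=[2,8,22] → X
    (3,3)@(7, 7): e=[10,8,14] → X
    (4,3)@(9, 7): e=[18,8,6] → X
    (5,3)@(11, 7): e=[26,8,-2] → .
    (1,4)@(3, 9): e=[6,24,2] → X
    (2,4)@(5, 9): e=[14,24,-6] → .
    (3,4)@(7, 9): e=[22,24,-14] → .
    (4,4)@(9, 9): e=[30,24,-22] → .
  covered (4 px):
    . . . . . . .
    . . . . . . .
    . . . . . . .
    . . X X X . .
    . X . . . . .

Z-buffer (winner per pixel, '.' = empty):
  . . . . . . .
  . . . . . . .
  . . . 0 0 . .
  . . 1 1 1 . .
  . 1 . . . . .

Answer: 1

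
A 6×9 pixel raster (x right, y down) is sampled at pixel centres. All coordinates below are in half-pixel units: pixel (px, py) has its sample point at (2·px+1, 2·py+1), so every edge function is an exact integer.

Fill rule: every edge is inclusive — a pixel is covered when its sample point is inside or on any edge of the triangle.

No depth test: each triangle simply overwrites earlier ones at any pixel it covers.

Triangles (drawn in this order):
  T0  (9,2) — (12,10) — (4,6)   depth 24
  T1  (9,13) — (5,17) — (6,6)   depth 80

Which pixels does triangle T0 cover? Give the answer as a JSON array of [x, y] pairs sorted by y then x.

T0:
  2·area = 52
  edge (9, 2)→(12, 10): d=(3,8) inclusive
  edge (12, 10)→(4, 6): d=(-8,-4) inclusive
  edge (4, 6)→(9, 2): d=(5,-4) inclusive
    (4,1)@(9, 3): e=[3,44,5] → X
    (5,1)@(11, 3): e=[-13,52,13] → .
    (3,2)@(7, 5): e=[25,20,7] → X
    (5,2)@(11, 5): e=[-7,36,23] → .
    (3,3)@(7, 7): e=[31,4,17] → X
    (5,3)@(11, 7): e=[-1,20,33] → .
    (3,4)@(7, 9): e=[37,-12,27] → .
    (4,4)@(9, 9): e=[21,-4,35] → .
    (5,4)@(11, 9): e=[5,4,43] → X
    (5,5)@(11, 11): e=[11,-12,53] → .
  covered (6 px):
    . . . . . .
    . . . . X .
    . . . X X .
    . . . X X .
    . . . . . X
    . . . . . .
    . . . . . .
    . . . . . .
    . . . . . .
T1:
  2·area = 40
  edge (9, 13)→(5, 17): d=(-4,4) inclusive
  edge (5, 17)→(6, 6): d=(1,-11) inclusive
  edge (6, 6)→(9, 13): d=(3,7) inclusive
    (3,4)@(7, 9): e=[24,14,2] → X
    (4,4)@(9, 9): e=[16,36,-12] → .
    (3,5)@(7, 11): e=[16,16,8] → X
    (4,5)@(9, 11): e=[8,38,-6] → .
    (5,5)@(11, 11): e=[0,60,-20] → .  [on edge]
    (3,6)@(7, 13): e=[8,18,14] → X
    (4,6)@(9, 13): e=[0,40,0] → X  [on edge]
    (5,6)@(11, 13): e=[-8,62,-14] → .
    (3,7)@(7, 15): e=[0,20,20] → X  [on edge]
    (4,7)@(9, 15): e=[-8,42,6] → .
    (2,8)@(5, 17): e=[0,0,40] → X  [on edge]
    (3,8)@(7, 17): e=[-8,22,26] → .
  covered (6 px):
    . . . . . .
    . . . . . .
    . . . . . .
    . . . . . .
    . . . X . .
    . . . X . .
    . . . X X .
    . . . X . .
    . . X . . .

Result: [[4,1],[3,2],[4,2],[3,3],[4,3],[5,4]]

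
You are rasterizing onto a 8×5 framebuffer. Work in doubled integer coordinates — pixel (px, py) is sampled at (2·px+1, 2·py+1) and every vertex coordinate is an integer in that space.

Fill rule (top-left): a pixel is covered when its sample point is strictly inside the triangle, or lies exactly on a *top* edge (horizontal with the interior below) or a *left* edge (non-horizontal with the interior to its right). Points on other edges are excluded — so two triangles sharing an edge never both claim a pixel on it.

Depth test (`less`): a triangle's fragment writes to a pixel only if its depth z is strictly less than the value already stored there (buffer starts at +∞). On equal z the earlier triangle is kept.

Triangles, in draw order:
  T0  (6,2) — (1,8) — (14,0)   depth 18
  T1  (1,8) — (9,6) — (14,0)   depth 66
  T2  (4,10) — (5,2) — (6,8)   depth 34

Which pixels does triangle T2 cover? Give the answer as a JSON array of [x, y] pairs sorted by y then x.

T0:
  2·area = 38  (B↔C swapped to make it positive)
  edge (6, 2)→(14, 0): d=(8,-2) top-left  bias=+0
  edge (14, 0)→(1, 8): d=(-13,8) right/bottom  bias=-1
  edge (1, 8)→(6, 2): d=(5,-6) top-left  bias=+0
    (5,0)@(11, 1): e=[2,11,25] → █
    (6,0)@(13, 1): e=[6,-5,37] → ·
    (3,1)@(7, 3): e=[10,17,11] → █
    (4,1)@(9, 3): e=[14,1,23] → █
    (5,1)@(11, 3): e=[18,-15,35] → ·
    (2,2)@(5, 5): e=[22,7,9] → █
    (3,2)@(7, 5): e=[26,-9,21] → ·
    (4,2)@(9, 5): e=[30,-25,33] → ·
    (2,3)@(5, 7): e=[38,-19,19] → ·
  covered (4 px):
    · · · · · █ · ·
    · · · █ █ · · ·
    · · █ · · · · ·
    · · · · · · · ·
    · · · · · · · ·
T1:
  2·area = 38  (B↔C swapped to make it positive)
  edge (1, 8)→(14, 0): d=(13,-8) top-left  bias=+0
  edge (14, 0)→(9, 6): d=(-5,6) right/bottom  bias=-1
  edge (9, 6)→(1, 8): d=(-8,2) right/bottom  bias=-1
    (6,0)@(13, 1): e=[5,1,32] → █
    (7,0)@(15, 1): e=[21,-11,28] → ·
    (5,1)@(11, 3): e=[15,3,20] → █
    (6,1)@(13, 3): e=[31,-9,16] → ·
    (3,2)@(7, 5): e=[9,17,12] → █
    (4,2)@(9, 5): e=[25,5,8] → █
    (5,2)@(11, 5): e=[41,-7,4] → ·
    (6,2)@(13, 5): e=[57,-19,0] → ·  [on edge]
    (1,3)@(3, 7): e=[3,31,4] → █
    (2,3)@(5, 7): e=[19,19,0] → ·  [on edge]
    (3,3)@(7, 7): e=[35,7,-4] → ·
    (4,3)@(9, 7): e=[51,-5,-8] → ·
  covered (5 px):
    · · · · · · █ ·
    · · · · · █ · ·
    · · · █ █ · · ·
    · █ · · · · · ·
    · · · · · · · ·
T2:
  2·area = 14
  edge (4, 10)→(5, 2): d=(1,-8) top-left  bias=+0
  edge (5, 2)→(6, 8): d=(1,6) right/bottom  bias=-1
  edge (6, 8)→(4, 10): d=(-2,2) right/bottom  bias=-1
    (6,0)@(13, 1): e=[63,-49,0] → ·  [on edge]
    (2,1)@(5, 3): e=[1,1,12] → █
    (3,1)@(7, 3): e=[17,-11,8] → ·
    (5,1)@(11, 3): e=[49,-35,0] → ·  [on edge]
    (2,2)@(5, 5): e=[3,3,8] → █
    (3,2)@(7, 5): e=[19,-9,4] → ·
    (4,2)@(9, 5): e=[35,-21,0] → ·  [on edge]
    (2,3)@(5, 7): e=[5,5,4] → █
    (3,3)@(7, 7): e=[21,-7,0] → ·  [on edge]
    (2,4)@(5, 9): e=[7,7,0] → ·  [on edge]
  covered (3 px):
    · · · · · · · ·
    · · █ · · · · ·
    · · █ · · · · ·
    · · █ · · · · ·
    · · · · · · · ·

Answer: [[2,1],[2,2],[2,3]]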